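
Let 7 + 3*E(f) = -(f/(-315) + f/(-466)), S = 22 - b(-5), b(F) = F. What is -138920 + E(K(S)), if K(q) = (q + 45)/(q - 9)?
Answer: -30588612403/220185 ≈ -1.3892e+5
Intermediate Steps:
S = 27 (S = 22 - 1*(-5) = 22 + 5 = 27)
K(q) = (45 + q)/(-9 + q)
E(f) = -7/3 + 781*f/440370 (E(f) = -7/3 + (-(f/(-315) + f/(-466)))/3 = -7/3 + (-(f*(-1/315) + f*(-1/466)))/3 = -7/3 + (-(-f/315 - f/466))/3 = -7/3 + (-(-781)*f/146790)/3 = -7/3 + (781*f/146790)/3 = -7/3 + 781*f/440370)
-138920 + E(K(S)) = -138920 + (-7/3 + 781*((45 + 27)/(-9 + 27))/440370) = -138920 + (-7/3 + 781*(72/18)/440370) = -138920 + (-7/3 + 781*((1/18)*72)/440370) = -138920 + (-7/3 + (781/440370)*4) = -138920 + (-7/3 + 1562/220185) = -138920 - 512203/220185 = -30588612403/220185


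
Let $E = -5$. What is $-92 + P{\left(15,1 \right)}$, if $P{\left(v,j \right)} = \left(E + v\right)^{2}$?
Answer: $8$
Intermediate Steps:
$P{\left(v,j \right)} = \left(-5 + v\right)^{2}$
$-92 + P{\left(15,1 \right)} = -92 + \left(-5 + 15\right)^{2} = -92 + 10^{2} = -92 + 100 = 8$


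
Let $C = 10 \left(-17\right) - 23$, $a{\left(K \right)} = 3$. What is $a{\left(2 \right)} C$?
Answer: $-579$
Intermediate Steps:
$C = -193$ ($C = -170 - 23 = -193$)
$a{\left(2 \right)} C = 3 \left(-193\right) = -579$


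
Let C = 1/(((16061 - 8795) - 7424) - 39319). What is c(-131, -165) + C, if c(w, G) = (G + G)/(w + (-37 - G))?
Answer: 4342469/39477 ≈ 110.00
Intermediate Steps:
C = -1/39477 (C = 1/((7266 - 7424) - 39319) = 1/(-158 - 39319) = 1/(-39477) = -1/39477 ≈ -2.5331e-5)
c(w, G) = 2*G/(-37 + w - G) (c(w, G) = (2*G)/(-37 + w - G) = 2*G/(-37 + w - G))
c(-131, -165) + C = 2*(-165)/(-37 - 131 - 1*(-165)) - 1/39477 = 2*(-165)/(-37 - 131 + 165) - 1/39477 = 2*(-165)/(-3) - 1/39477 = 2*(-165)*(-⅓) - 1/39477 = 110 - 1/39477 = 4342469/39477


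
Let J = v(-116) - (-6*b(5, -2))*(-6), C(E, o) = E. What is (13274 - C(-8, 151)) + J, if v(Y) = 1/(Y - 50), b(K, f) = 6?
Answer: 2168955/166 ≈ 13066.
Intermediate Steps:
v(Y) = 1/(-50 + Y)
J = -35857/166 (J = 1/(-50 - 116) - (-6*6)*(-6) = 1/(-166) - (-36)*(-6) = -1/166 - 1*216 = -1/166 - 216 = -35857/166 ≈ -216.01)
(13274 - C(-8, 151)) + J = (13274 - 1*(-8)) - 35857/166 = (13274 + 8) - 35857/166 = 13282 - 35857/166 = 2168955/166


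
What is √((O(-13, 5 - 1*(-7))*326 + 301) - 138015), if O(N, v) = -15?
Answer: 2*I*√35651 ≈ 377.63*I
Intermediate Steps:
√((O(-13, 5 - 1*(-7))*326 + 301) - 138015) = √((-15*326 + 301) - 138015) = √((-4890 + 301) - 138015) = √(-4589 - 138015) = √(-142604) = 2*I*√35651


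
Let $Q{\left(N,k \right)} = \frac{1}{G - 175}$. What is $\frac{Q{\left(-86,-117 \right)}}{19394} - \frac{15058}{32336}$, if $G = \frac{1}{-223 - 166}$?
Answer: $- \frac{310634018179}{667064368206} \approx -0.46567$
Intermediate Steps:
$G = - \frac{1}{389}$ ($G = \frac{1}{-389} = - \frac{1}{389} \approx -0.0025707$)
$Q{\left(N,k \right)} = - \frac{389}{68076}$ ($Q{\left(N,k \right)} = \frac{1}{- \frac{1}{389} - 175} = \frac{1}{- \frac{68076}{389}} = - \frac{389}{68076}$)
$\frac{Q{\left(-86,-117 \right)}}{19394} - \frac{15058}{32336} = - \frac{389}{68076 \cdot 19394} - \frac{15058}{32336} = \left(- \frac{389}{68076}\right) \frac{1}{19394} - \frac{7529}{16168} = - \frac{389}{1320265944} - \frac{7529}{16168} = - \frac{310634018179}{667064368206}$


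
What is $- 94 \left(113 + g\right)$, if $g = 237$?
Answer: $-32900$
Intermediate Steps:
$- 94 \left(113 + g\right) = - 94 \left(113 + 237\right) = \left(-94\right) 350 = -32900$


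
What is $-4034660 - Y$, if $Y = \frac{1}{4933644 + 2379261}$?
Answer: $- \frac{29505085287301}{7312905} \approx -4.0347 \cdot 10^{6}$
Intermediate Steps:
$Y = \frac{1}{7312905} \approx 1.3674 \cdot 10^{-7}$
$-4034660 - Y = -4034660 - \frac{1}{7312905} = - \frac{29505085287301}{7312905}$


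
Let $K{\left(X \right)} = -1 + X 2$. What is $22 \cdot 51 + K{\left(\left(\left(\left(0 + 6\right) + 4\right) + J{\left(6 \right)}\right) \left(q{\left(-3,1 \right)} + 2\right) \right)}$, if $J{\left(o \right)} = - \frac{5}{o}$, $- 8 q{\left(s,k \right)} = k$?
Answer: $\frac{9243}{8} \approx 1155.4$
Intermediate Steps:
$q{\left(s,k \right)} = - \frac{k}{8}$
$K{\left(X \right)} = -1 + 2 X$
$22 \cdot 51 + K{\left(\left(\left(\left(0 + 6\right) + 4\right) + J{\left(6 \right)}\right) \left(q{\left(-3,1 \right)} + 2\right) \right)} = 22 \cdot 51 - \left(1 - 2 \left(\left(\left(0 + 6\right) + 4\right) - \frac{5}{6}\right) \left(\left(- \frac{1}{8}\right) 1 + 2\right)\right) = 1122 - \left(1 - 2 \left(\left(6 + 4\right) - \frac{5}{6}\right) \left(- \frac{1}{8} + 2\right)\right) = 1122 - \left(1 - 2 \left(10 - \frac{5}{6}\right) \frac{15}{8}\right) = 1122 - \left(1 - 2 \cdot \frac{55}{6} \cdot \frac{15}{8}\right) = 1122 + \left(-1 + 2 \cdot \frac{275}{16}\right) = 1122 + \left(-1 + \frac{275}{8}\right) = 1122 + \frac{267}{8} = \frac{9243}{8}$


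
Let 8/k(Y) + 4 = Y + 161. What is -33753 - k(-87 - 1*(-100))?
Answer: -2869009/85 ≈ -33753.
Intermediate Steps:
k(Y) = 8/(157 + Y) (k(Y) = 8/(-4 + (Y + 161)) = 8/(-4 + (161 + Y)) = 8/(157 + Y))
-33753 - k(-87 - 1*(-100)) = -33753 - 8/(157 + (-87 - 1*(-100))) = -33753 - 8/(157 + (-87 + 100)) = -33753 - 8/(157 + 13) = -33753 - 8/170 = -33753 - 1*4/85 = -33753 - 4/85 = -2869009/85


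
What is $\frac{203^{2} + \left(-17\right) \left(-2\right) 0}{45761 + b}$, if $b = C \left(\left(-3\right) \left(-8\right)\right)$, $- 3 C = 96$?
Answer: $\frac{41209}{44993} \approx 0.9159$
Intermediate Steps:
$C = -32$ ($C = \left(- \frac{1}{3}\right) 96 = -32$)
$b = -768$ ($b = - 32 \left(\left(-3\right) \left(-8\right)\right) = \left(-32\right) 24 = -768$)
$\frac{203^{2} + \left(-17\right) \left(-2\right) 0}{45761 + b} = \frac{203^{2} + \left(-17\right) \left(-2\right) 0}{45761 - 768} = \frac{41209 + 34 \cdot 0}{44993} = \left(41209 + 0\right) \frac{1}{44993} = 41209 \cdot \frac{1}{44993} = \frac{41209}{44993}$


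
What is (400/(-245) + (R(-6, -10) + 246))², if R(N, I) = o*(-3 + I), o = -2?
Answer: 175509504/2401 ≈ 73099.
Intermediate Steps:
R(N, I) = 6 - 2*I (R(N, I) = -2*(-3 + I) = 6 - 2*I)
(400/(-245) + (R(-6, -10) + 246))² = (400/(-245) + ((6 - 2*(-10)) + 246))² = (400*(-1/245) + ((6 + 20) + 246))² = (-80/49 + (26 + 246))² = (-80/49 + 272)² = (13248/49)² = 175509504/2401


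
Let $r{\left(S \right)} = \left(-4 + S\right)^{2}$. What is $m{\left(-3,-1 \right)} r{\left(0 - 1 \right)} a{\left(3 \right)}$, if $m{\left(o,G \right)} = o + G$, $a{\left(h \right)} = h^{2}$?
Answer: $-900$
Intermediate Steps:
$m{\left(o,G \right)} = G + o$
$m{\left(-3,-1 \right)} r{\left(0 - 1 \right)} a{\left(3 \right)} = \left(-1 - 3\right) \left(-4 + \left(0 - 1\right)\right)^{2} \cdot 3^{2} = - 4 \left(-4 - 1\right)^{2} \cdot 9 = - 4 \left(-5\right)^{2} \cdot 9 = \left(-4\right) 25 \cdot 9 = \left(-100\right) 9 = -900$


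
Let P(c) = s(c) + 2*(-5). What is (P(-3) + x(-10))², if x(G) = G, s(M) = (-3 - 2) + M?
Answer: 784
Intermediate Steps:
s(M) = -5 + M
P(c) = -15 + c (P(c) = (-5 + c) + 2*(-5) = (-5 + c) - 10 = -15 + c)
(P(-3) + x(-10))² = ((-15 - 3) - 10)² = (-18 - 10)² = (-28)² = 784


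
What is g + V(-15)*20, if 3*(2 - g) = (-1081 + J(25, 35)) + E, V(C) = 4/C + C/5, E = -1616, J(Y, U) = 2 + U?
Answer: 2470/3 ≈ 823.33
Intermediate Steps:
V(C) = 4/C + C/5 (V(C) = 4/C + C*(⅕) = 4/C + C/5)
g = 2666/3 (g = 2 - ((-1081 + (2 + 35)) - 1616)/3 = 2 - ((-1081 + 37) - 1616)/3 = 2 - (-1044 - 1616)/3 = 2 - ⅓*(-2660) = 2 + 2660/3 = 2666/3 ≈ 888.67)
g + V(-15)*20 = 2666/3 + (4/(-15) + (⅕)*(-15))*20 = 2666/3 + (4*(-1/15) - 3)*20 = 2666/3 + (-4/15 - 3)*20 = 2666/3 - 49/15*20 = 2666/3 - 196/3 = 2470/3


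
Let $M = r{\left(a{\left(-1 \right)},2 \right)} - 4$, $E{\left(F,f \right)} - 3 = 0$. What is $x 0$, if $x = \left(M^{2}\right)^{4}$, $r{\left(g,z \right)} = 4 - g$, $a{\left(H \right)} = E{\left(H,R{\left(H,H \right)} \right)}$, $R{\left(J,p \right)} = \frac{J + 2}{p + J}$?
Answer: $0$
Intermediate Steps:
$R{\left(J,p \right)} = \frac{2 + J}{J + p}$
$E{\left(F,f \right)} = 3$ ($E{\left(F,f \right)} = 3 + 0 = 3$)
$a{\left(H \right)} = 3$
$M = -3$ ($M = \left(4 - 3\right) - 4 = 1 - 4 = -3$)
$x = 6561$ ($x = \left(\left(-3\right)^{2}\right)^{4} = 9^{4} = 6561$)
$x 0 = 6561 \cdot 0 = 0$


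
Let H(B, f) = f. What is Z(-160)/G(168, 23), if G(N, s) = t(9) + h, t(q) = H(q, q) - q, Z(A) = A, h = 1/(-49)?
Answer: 7840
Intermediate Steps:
h = -1/49 ≈ -0.020408
t(q) = 0 (t(q) = q - q = 0)
G(N, s) = -1/49 (G(N, s) = 0 - 1/49 = -1/49)
Z(-160)/G(168, 23) = -160/(-1/49) = -160*(-49) = 7840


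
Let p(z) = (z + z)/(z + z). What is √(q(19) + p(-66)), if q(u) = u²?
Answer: √362 ≈ 19.026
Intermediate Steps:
p(z) = 1 (p(z) = (2*z)/((2*z)) = (2*z)*(1/(2*z)) = 1)
√(q(19) + p(-66)) = √(19² + 1) = √(361 + 1) = √362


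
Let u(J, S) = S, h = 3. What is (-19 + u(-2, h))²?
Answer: 256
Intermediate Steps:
(-19 + u(-2, h))² = (-19 + 3)² = (-16)² = 256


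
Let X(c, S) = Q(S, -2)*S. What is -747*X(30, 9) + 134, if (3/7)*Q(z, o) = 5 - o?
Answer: -109675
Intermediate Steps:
Q(z, o) = 35/3 - 7*o/3 (Q(z, o) = 7*(5 - o)/3 = 35/3 - 7*o/3)
X(c, S) = 49*S/3 (X(c, S) = (35/3 - 7/3*(-2))*S = (35/3 + 14/3)*S = 49*S/3)
-747*X(30, 9) + 134 = -12201*9 + 134 = -747*147 + 134 = -109809 + 134 = -109675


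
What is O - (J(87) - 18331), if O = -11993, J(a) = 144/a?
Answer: 183754/29 ≈ 6336.3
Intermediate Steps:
O - (J(87) - 18331) = -11993 - (144/87 - 18331) = -11993 - (144*(1/87) - 18331) = -11993 - (48/29 - 18331) = -11993 - 1*(-531551/29) = -11993 + 531551/29 = 183754/29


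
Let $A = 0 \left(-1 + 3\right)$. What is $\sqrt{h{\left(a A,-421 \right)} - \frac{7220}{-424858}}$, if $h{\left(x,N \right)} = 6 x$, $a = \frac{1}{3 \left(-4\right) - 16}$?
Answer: $\frac{19 \sqrt{2124290}}{212429} \approx 0.13036$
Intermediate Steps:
$a = - \frac{1}{28}$ ($a = \frac{1}{-12 - 16} = \frac{1}{-28} = - \frac{1}{28} \approx -0.035714$)
$A = 0$ ($A = 0 \cdot 2 = 0$)
$\sqrt{h{\left(a A,-421 \right)} - \frac{7220}{-424858}} = \sqrt{6 \left(\left(- \frac{1}{28}\right) 0\right) - \frac{7220}{-424858}} = \sqrt{6 \cdot 0 - - \frac{3610}{212429}} = \sqrt{0 + \frac{3610}{212429}} = \sqrt{\frac{3610}{212429}} = \frac{19 \sqrt{2124290}}{212429}$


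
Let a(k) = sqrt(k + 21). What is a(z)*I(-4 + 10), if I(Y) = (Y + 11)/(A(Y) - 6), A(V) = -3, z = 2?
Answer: -17*sqrt(23)/9 ≈ -9.0588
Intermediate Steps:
I(Y) = -11/9 - Y/9 (I(Y) = (Y + 11)/(-3 - 6) = (11 + Y)/(-9) = (11 + Y)*(-1/9) = -11/9 - Y/9)
a(k) = sqrt(21 + k)
a(z)*I(-4 + 10) = sqrt(21 + 2)*(-11/9 - (-4 + 10)/9) = sqrt(23)*(-11/9 - 1/9*6) = sqrt(23)*(-11/9 - 2/3) = sqrt(23)*(-17/9) = -17*sqrt(23)/9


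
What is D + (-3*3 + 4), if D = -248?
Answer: -253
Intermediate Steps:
D + (-3*3 + 4) = -248 + (-3*3 + 4) = -248 + (-9 + 4) = -248 - 5 = -253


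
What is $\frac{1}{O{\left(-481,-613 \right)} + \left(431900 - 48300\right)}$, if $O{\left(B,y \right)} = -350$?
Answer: $\frac{1}{383250} \approx 2.6093 \cdot 10^{-6}$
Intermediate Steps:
$\frac{1}{O{\left(-481,-613 \right)} + \left(431900 - 48300\right)} = \frac{1}{-350 + \left(431900 - 48300\right)} = \frac{1}{-350 + 383600} = \frac{1}{383250}$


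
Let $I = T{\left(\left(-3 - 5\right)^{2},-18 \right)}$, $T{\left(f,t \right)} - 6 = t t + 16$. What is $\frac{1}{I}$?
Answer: $\frac{1}{346} \approx 0.0028902$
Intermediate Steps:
$T{\left(f,t \right)} = 22 + t^{2}$ ($T{\left(f,t \right)} = 6 + \left(t t + 16\right) = 6 + \left(t^{2} + 16\right) = 6 + \left(16 + t^{2}\right) = 22 + t^{2}$)
$I = 346$ ($I = 22 + \left(-18\right)^{2} = 22 + 324 = 346$)
$\frac{1}{I} = \frac{1}{346}$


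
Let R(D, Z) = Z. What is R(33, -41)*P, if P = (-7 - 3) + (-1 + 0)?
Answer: 451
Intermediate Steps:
P = -11 (P = -10 - 1 = -11)
R(33, -41)*P = -41*(-11) = 451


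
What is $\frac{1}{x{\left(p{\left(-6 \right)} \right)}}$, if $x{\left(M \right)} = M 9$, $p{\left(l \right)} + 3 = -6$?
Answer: $- \frac{1}{81} \approx -0.012346$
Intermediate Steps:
$p{\left(l \right)} = -9$ ($p{\left(l \right)} = -3 - 6 = -9$)
$x{\left(M \right)} = 9 M$
$\frac{1}{x{\left(p{\left(-6 \right)} \right)}} = \frac{1}{9 \left(-9\right)} = \frac{1}{-81} = - \frac{1}{81}$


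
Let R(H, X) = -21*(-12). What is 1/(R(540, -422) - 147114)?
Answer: -1/146862 ≈ -6.8091e-6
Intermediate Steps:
R(H, X) = 252
1/(R(540, -422) - 147114) = 1/(252 - 147114) = 1/(-146862) = -1/146862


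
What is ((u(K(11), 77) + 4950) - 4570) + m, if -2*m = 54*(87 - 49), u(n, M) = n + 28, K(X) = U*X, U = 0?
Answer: -618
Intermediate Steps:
K(X) = 0 (K(X) = 0*X = 0)
u(n, M) = 28 + n
m = -1026 (m = -27*(87 - 49) = -27*38 = -½*2052 = -1026)
((u(K(11), 77) + 4950) - 4570) + m = (((28 + 0) + 4950) - 4570) - 1026 = ((28 + 4950) - 4570) - 1026 = (4978 - 4570) - 1026 = 408 - 1026 = -618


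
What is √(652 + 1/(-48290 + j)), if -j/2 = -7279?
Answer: √20607687431/5622 ≈ 25.534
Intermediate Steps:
j = 14558 (j = -2*(-7279) = 14558)
√(652 + 1/(-48290 + j)) = √(652 + 1/(-48290 + 14558)) = √(652 + 1/(-33732)) = √(652 - 1/33732) = √(21993263/33732) = √20607687431/5622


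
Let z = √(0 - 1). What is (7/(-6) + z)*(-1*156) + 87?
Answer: 269 - 156*I ≈ 269.0 - 156.0*I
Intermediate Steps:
z = I (z = √(-1) = I ≈ 1.0*I)
(7/(-6) + z)*(-1*156) + 87 = (7/(-6) + I)*(-1*156) + 87 = (-⅙*7 + I)*(-156) + 87 = (-7/6 + I)*(-156) + 87 = (182 - 156*I) + 87 = 269 - 156*I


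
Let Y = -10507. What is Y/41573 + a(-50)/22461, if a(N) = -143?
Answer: -34563238/133395879 ≈ -0.25910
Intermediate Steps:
Y/41573 + a(-50)/22461 = -10507/41573 - 143/22461 = -10507*1/41573 - 143*1/22461 = -1501/5939 - 143/22461 = -34563238/133395879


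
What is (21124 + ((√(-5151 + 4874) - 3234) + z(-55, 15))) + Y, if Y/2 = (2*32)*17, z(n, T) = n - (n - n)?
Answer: 20011 + I*√277 ≈ 20011.0 + 16.643*I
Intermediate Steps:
z(n, T) = n (z(n, T) = n - 1*0 = n + 0 = n)
Y = 2176 (Y = 2*((2*32)*17) = 2*(64*17) = 2*1088 = 2176)
(21124 + ((√(-5151 + 4874) - 3234) + z(-55, 15))) + Y = (21124 + ((√(-5151 + 4874) - 3234) - 55)) + 2176 = (21124 + ((√(-277) - 3234) - 55)) + 2176 = (21124 + ((I*√277 - 3234) - 55)) + 2176 = (21124 + ((-3234 + I*√277) - 55)) + 2176 = (21124 + (-3289 + I*√277)) + 2176 = (17835 + I*√277) + 2176 = 20011 + I*√277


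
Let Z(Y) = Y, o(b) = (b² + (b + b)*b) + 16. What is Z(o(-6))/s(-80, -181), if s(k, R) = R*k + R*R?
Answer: 124/47241 ≈ 0.0026248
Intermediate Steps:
o(b) = 16 + 3*b² (o(b) = (b² + (2*b)*b) + 16 = (b² + 2*b²) + 16 = 3*b² + 16 = 16 + 3*b²)
s(k, R) = R² + R*k (s(k, R) = R*k + R² = R² + R*k)
Z(o(-6))/s(-80, -181) = (16 + 3*(-6)²)/((-181*(-181 - 80))) = (16 + 3*36)/((-181*(-261))) = (16 + 108)/47241 = 124*(1/47241) = 124/47241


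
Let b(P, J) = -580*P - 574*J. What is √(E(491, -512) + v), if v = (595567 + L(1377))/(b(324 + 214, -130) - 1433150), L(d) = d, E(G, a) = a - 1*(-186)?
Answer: I*√227699845363870/835285 ≈ 18.065*I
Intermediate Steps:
E(G, a) = 186 + a (E(G, a) = a + 186 = 186 + a)
v = -298472/835285 (v = (595567 + 1377)/((-580*(324 + 214) - 574*(-130)) - 1433150) = 596944/((-580*538 + 74620) - 1433150) = 596944/((-312040 + 74620) - 1433150) = 596944/(-237420 - 1433150) = 596944/(-1670570) = 596944*(-1/1670570) = -298472/835285 ≈ -0.35733)
√(E(491, -512) + v) = √((186 - 512) - 298472/835285) = √(-326 - 298472/835285) = √(-272601382/835285) = I*√227699845363870/835285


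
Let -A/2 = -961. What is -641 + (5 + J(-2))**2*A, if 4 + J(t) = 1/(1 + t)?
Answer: -641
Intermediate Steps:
A = 1922 (A = -2*(-961) = 1922)
J(t) = -4 + 1/(1 + t)
-641 + (5 + J(-2))**2*A = -641 + (5 + (-3 - 4*(-2))/(1 - 2))**2*1922 = -641 + (5 + (-3 + 8)/(-1))**2*1922 = -641 + (5 - 1*5)**2*1922 = -641 + (5 - 5)**2*1922 = -641 + 0**2*1922 = -641 + 0*1922 = -641 + 0 = -641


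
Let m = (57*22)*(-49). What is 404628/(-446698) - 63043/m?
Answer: 235600709/1960557522 ≈ 0.12017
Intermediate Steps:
m = -61446 (m = 1254*(-49) = -61446)
404628/(-446698) - 63043/m = 404628/(-446698) - 63043/(-61446) = 404628*(-1/446698) - 63043*(-1/61446) = -28902/31907 + 63043/61446 = 235600709/1960557522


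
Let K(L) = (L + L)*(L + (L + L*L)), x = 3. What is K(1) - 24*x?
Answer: -66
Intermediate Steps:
K(L) = 2*L*(L**2 + 2*L) (K(L) = (2*L)*(L + (L + L**2)) = (2*L)*(L**2 + 2*L) = 2*L*(L**2 + 2*L))
K(1) - 24*x = 2*1**2*(2 + 1) - 24*3 = 2*1*3 - 72 = 6 - 72 = -66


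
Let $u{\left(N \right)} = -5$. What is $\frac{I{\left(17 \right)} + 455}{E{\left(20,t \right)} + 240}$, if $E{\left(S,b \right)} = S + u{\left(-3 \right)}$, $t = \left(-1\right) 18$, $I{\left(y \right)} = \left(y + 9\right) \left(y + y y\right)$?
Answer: $\frac{8411}{255} \approx 32.984$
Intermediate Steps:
$I{\left(y \right)} = \left(9 + y\right) \left(y + y^{2}\right)$
$t = -18$
$E{\left(S,b \right)} = -5 + S$ ($E{\left(S,b \right)} = S - 5 = -5 + S$)
$\frac{I{\left(17 \right)} + 455}{E{\left(20,t \right)} + 240} = \frac{17 \left(9 + 17^{2} + 10 \cdot 17\right) + 455}{\left(-5 + 20\right) + 240} = \frac{17 \left(9 + 289 + 170\right) + 455}{15 + 240} = \frac{17 \cdot 468 + 455}{255} = \left(7956 + 455\right) \frac{1}{255} = 8411 \cdot \frac{1}{255} = \frac{8411}{255}$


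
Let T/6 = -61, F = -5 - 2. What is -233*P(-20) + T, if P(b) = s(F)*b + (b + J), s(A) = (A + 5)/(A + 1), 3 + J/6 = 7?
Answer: 766/3 ≈ 255.33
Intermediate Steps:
J = 24 (J = -18 + 6*7 = -18 + 42 = 24)
F = -7
s(A) = (5 + A)/(1 + A)
T = -366 (T = 6*(-61) = -366)
P(b) = 24 + 4*b/3 (P(b) = ((5 - 7)/(1 - 7))*b + (b + 24) = (-2/(-6))*b + (24 + b) = (-1/6*(-2))*b + (24 + b) = b/3 + (24 + b) = 24 + 4*b/3)
-233*P(-20) + T = -233*(24 + (4/3)*(-20)) - 366 = -233*(24 - 80/3) - 366 = -233*(-8/3) - 366 = 1864/3 - 366 = 766/3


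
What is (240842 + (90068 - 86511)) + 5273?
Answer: 249672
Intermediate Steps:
(240842 + (90068 - 86511)) + 5273 = (240842 + 3557) + 5273 = 244399 + 5273 = 249672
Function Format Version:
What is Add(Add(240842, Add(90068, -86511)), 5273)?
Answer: 249672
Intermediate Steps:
Add(Add(240842, Add(90068, -86511)), 5273) = Add(Add(240842, 3557), 5273) = Add(244399, 5273) = 249672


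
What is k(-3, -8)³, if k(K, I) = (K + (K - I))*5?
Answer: 1000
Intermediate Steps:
k(K, I) = -5*I + 10*K (k(K, I) = (-I + 2*K)*5 = -5*I + 10*K)
k(-3, -8)³ = (-5*(-8) + 10*(-3))³ = (40 - 30)³ = 10³ = 1000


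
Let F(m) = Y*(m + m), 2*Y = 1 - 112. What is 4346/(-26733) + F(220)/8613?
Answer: -6972242/2325771 ≈ -2.9978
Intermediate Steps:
Y = -111/2 (Y = (1 - 112)/2 = (½)*(-111) = -111/2 ≈ -55.500)
F(m) = -111*m (F(m) = -111*(m + m)/2 = -111*m)
4346/(-26733) + F(220)/8613 = 4346/(-26733) - 111*220/8613 = 4346*(-1/26733) - 24420*1/8613 = -4346/26733 - 740/261 = -6972242/2325771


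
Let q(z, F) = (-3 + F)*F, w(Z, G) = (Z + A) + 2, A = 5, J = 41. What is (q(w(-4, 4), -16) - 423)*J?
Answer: -4879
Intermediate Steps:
w(Z, G) = 7 + Z (w(Z, G) = (Z + 5) + 2 = (5 + Z) + 2 = 7 + Z)
q(z, F) = F*(-3 + F)
(q(w(-4, 4), -16) - 423)*J = (-16*(-3 - 16) - 423)*41 = (-16*(-19) - 423)*41 = (304 - 423)*41 = -119*41 = -4879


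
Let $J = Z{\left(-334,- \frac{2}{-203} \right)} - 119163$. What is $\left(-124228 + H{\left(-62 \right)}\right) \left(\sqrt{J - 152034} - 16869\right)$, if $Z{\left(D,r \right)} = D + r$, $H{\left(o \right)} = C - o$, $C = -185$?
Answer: $2097677019 - \frac{124351 i \sqrt{11189520573}}{203} \approx 2.0977 \cdot 10^{9} - 6.4798 \cdot 10^{7} i$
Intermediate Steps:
$H{\left(o \right)} = -185 - o$
$J = - \frac{24257889}{203}$ ($J = \left(-334 - \frac{2}{-203}\right) - 119163 = \left(-334 - - \frac{2}{203}\right) - 119163 = \left(-334 + \frac{2}{203}\right) - 119163 = - \frac{67800}{203} - 119163 = - \frac{24257889}{203} \approx -1.195 \cdot 10^{5}$)
$\left(-124228 + H{\left(-62 \right)}\right) \left(\sqrt{J - 152034} - 16869\right) = \left(-124228 - 123\right) \left(\sqrt{- \frac{24257889}{203} - 152034} - 16869\right) = \left(-124228 + \left(-185 + 62\right)\right) \left(\sqrt{- \frac{55120791}{203}} - 16869\right) = \left(-124228 - 123\right) \left(\frac{i \sqrt{11189520573}}{203} - 16869\right) = - 124351 \left(-16869 + \frac{i \sqrt{11189520573}}{203}\right) = 2097677019 - \frac{124351 i \sqrt{11189520573}}{203}$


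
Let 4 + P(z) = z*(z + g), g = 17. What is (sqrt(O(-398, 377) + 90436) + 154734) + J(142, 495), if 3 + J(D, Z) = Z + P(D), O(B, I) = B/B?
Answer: 177800 + sqrt(90437) ≈ 1.7810e+5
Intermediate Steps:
O(B, I) = 1
P(z) = -4 + z*(17 + z) (P(z) = -4 + z*(z + 17) = -4 + z*(17 + z))
J(D, Z) = -7 + Z + D**2 + 17*D (J(D, Z) = -3 + (Z + (-4 + D**2 + 17*D)) = -3 + (-4 + Z + D**2 + 17*D) = -7 + Z + D**2 + 17*D)
(sqrt(O(-398, 377) + 90436) + 154734) + J(142, 495) = (sqrt(1 + 90436) + 154734) + (-7 + 495 + 142**2 + 17*142) = (sqrt(90437) + 154734) + (-7 + 495 + 20164 + 2414) = (154734 + sqrt(90437)) + 23066 = 177800 + sqrt(90437)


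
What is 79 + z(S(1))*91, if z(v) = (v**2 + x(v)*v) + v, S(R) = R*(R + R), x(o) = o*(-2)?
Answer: -103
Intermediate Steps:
x(o) = -2*o
S(R) = 2*R**2 (S(R) = R*(2*R) = 2*R**2)
z(v) = v - v**2 (z(v) = (v**2 + (-2*v)*v) + v = (v**2 - 2*v**2) + v = -v**2 + v = v - v**2)
79 + z(S(1))*91 = 79 + ((2*1**2)*(1 - 2*1**2))*91 = 79 + ((2*1)*(1 - 2))*91 = 79 + (2*(1 - 1*2))*91 = 79 + (2*(1 - 2))*91 = 79 + (2*(-1))*91 = 79 - 2*91 = 79 - 182 = -103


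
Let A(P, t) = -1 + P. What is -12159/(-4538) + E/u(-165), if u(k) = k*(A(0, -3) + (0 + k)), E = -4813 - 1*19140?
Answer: 56084074/31073955 ≈ 1.8049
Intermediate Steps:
E = -23953 (E = -4813 - 19140 = -23953)
u(k) = k*(-1 + k) (u(k) = k*((-1 + 0) + (0 + k)) = k*(-1 + k))
-12159/(-4538) + E/u(-165) = -12159/(-4538) - 23953*(-1/(165*(-1 - 165))) = -12159*(-1/4538) - 23953/((-165*(-166))) = 12159/4538 - 23953/27390 = 56084074/31073955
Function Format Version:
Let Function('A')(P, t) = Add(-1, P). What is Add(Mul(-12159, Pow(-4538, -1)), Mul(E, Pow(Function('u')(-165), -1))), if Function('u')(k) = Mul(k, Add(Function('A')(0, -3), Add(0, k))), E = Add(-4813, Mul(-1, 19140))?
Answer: Rational(56084074, 31073955) ≈ 1.8049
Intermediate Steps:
E = -23953 (E = Add(-4813, -19140) = -23953)
Function('u')(k) = Mul(k, Add(-1, k)) (Function('u')(k) = Mul(k, Add(Add(-1, 0), Add(0, k))) = Mul(k, Add(-1, k)))
Add(Mul(-12159, Pow(-4538, -1)), Mul(E, Pow(Function('u')(-165), -1))) = Add(Mul(-12159, Pow(-4538, -1)), Mul(-23953, Pow(Mul(-165, Add(-1, -165)), -1))) = Add(Mul(-12159, Rational(-1, 4538)), Mul(-23953, Pow(Mul(-165, -166), -1))) = Add(Rational(12159, 4538), Mul(-23953, Pow(27390, -1))) = Add(Rational(12159, 4538), Mul(-23953, Rational(1, 27390))) = Add(Rational(12159, 4538), Rational(-23953, 27390)) = Rational(56084074, 31073955)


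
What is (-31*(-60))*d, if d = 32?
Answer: 59520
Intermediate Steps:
(-31*(-60))*d = -31*(-60)*32 = 1860*32 = 59520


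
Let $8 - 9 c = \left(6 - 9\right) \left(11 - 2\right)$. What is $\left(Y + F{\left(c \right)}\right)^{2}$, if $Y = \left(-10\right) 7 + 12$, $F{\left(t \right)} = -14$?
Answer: $5184$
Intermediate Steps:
$c = \frac{35}{9}$ ($c = \frac{8}{9} - \frac{\left(6 - 9\right) \left(11 - 2\right)}{9} = \frac{8}{9} - \frac{\left(-3\right) 9}{9} = \frac{8}{9} - -3 = \frac{8}{9} + 3 = \frac{35}{9} \approx 3.8889$)
$Y = -58$ ($Y = -70 + 12 = -58$)
$\left(Y + F{\left(c \right)}\right)^{2} = \left(-58 - 14\right)^{2} = \left(-72\right)^{2} = 5184$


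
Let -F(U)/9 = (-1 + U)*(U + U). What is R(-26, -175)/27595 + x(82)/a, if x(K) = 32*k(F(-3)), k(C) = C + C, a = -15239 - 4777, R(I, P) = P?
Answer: 524959/767141 ≈ 0.68431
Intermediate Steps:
F(U) = -18*U*(-1 + U) (F(U) = -9*(-1 + U)*(U + U) = -9*(-1 + U)*2*U = -18*U*(-1 + U))
a = -20016
k(C) = 2*C
x(K) = -13824 (x(K) = 32*(2*(18*(-3)*(1 - 1*(-3)))) = 32*(2*(18*(-3)*(1 + 3))) = 32*(2*(18*(-3)*4)) = 32*(2*(-216)) = 32*(-432) = -13824)
R(-26, -175)/27595 + x(82)/a = -175/27595 - 13824/(-20016) = -175*1/27595 - 13824*(-1/20016) = -35/5519 + 96/139 = 524959/767141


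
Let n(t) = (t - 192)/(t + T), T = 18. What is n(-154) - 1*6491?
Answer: -441215/68 ≈ -6488.5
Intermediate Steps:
n(t) = (-192 + t)/(18 + t) (n(t) = (t - 192)/(t + 18) = (-192 + t)/(18 + t))
n(-154) - 1*6491 = (-192 - 154)/(18 - 154) - 1*6491 = -346/(-136) - 6491 = -1/136*(-346) - 6491 = 173/68 - 6491 = -441215/68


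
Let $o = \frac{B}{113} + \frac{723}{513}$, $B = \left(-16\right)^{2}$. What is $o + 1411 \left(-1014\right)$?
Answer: $- \frac{27646388533}{19323} \approx -1.4308 \cdot 10^{6}$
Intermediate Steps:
$B = 256$
$o = \frac{71009}{19323}$ ($o = \frac{256}{113} + \frac{723}{513} = 256 \cdot \frac{1}{113} + 723 \cdot \frac{1}{513} = \frac{256}{113} + \frac{241}{171} = \frac{71009}{19323} \approx 3.6748$)
$o + 1411 \left(-1014\right) = \frac{71009}{19323} + 1411 \left(-1014\right) = \frac{71009}{19323} - 1430754 = - \frac{27646388533}{19323}$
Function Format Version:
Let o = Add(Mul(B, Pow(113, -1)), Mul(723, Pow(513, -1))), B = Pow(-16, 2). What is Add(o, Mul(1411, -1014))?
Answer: Rational(-27646388533, 19323) ≈ -1.4308e+6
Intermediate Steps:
B = 256
o = Rational(71009, 19323) (o = Add(Mul(256, Pow(113, -1)), Mul(723, Pow(513, -1))) = Add(Mul(256, Rational(1, 113)), Mul(723, Rational(1, 513))) = Add(Rational(256, 113), Rational(241, 171)) = Rational(71009, 19323) ≈ 3.6748)
Add(o, Mul(1411, -1014)) = Add(Rational(71009, 19323), Mul(1411, -1014)) = Add(Rational(71009, 19323), -1430754) = Rational(-27646388533, 19323)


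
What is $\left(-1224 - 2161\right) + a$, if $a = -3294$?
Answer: $-6679$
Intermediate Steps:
$\left(-1224 - 2161\right) + a = \left(-1224 - 2161\right) - 3294 = -3385 - 3294 = -6679$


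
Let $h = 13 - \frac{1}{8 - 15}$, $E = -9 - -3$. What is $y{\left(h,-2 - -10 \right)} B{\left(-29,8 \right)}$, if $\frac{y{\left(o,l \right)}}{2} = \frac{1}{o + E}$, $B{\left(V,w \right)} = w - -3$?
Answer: $\frac{77}{25} \approx 3.08$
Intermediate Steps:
$E = -6$ ($E = -9 + 3 = -6$)
$B{\left(V,w \right)} = 3 + w$ ($B{\left(V,w \right)} = w + 3 = 3 + w$)
$h = \frac{92}{7}$ ($h = 13 - \frac{1}{-7} = 13 - - \frac{1}{7} = 13 + \frac{1}{7} = \frac{92}{7} \approx 13.143$)
$y{\left(o,l \right)} = \frac{2}{-6 + o}$ ($y{\left(o,l \right)} = \frac{2}{o - 6} = \frac{2}{-6 + o}$)
$y{\left(h,-2 - -10 \right)} B{\left(-29,8 \right)} = \frac{2}{-6 + \frac{92}{7}} \left(3 + 8\right) = \frac{2}{\frac{50}{7}} \cdot 11 = 2 \cdot \frac{7}{50} \cdot 11 = \frac{7}{25} \cdot 11 = \frac{77}{25}$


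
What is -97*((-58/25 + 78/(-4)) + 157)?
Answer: -655623/50 ≈ -13112.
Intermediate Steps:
-97*((-58/25 + 78/(-4)) + 157) = -97*((-58*1/25 + 78*(-¼)) + 157) = -97*((-58/25 - 39/2) + 157) = -97*(-1091/50 + 157) = -97*6759/50 = -655623/50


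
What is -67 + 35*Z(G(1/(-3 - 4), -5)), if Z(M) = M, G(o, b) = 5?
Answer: 108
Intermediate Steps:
-67 + 35*Z(G(1/(-3 - 4), -5)) = -67 + 35*5 = -67 + 175 = 108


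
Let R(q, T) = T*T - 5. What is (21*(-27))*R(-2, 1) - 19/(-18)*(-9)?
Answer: 4517/2 ≈ 2258.5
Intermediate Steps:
R(q, T) = -5 + T**2 (R(q, T) = T**2 - 5 = -5 + T**2)
(21*(-27))*R(-2, 1) - 19/(-18)*(-9) = (21*(-27))*(-5 + 1**2) - 19/(-18)*(-9) = -567*(-5 + 1) - 19*(-1/18)*(-9) = -567*(-4) + (19/18)*(-9) = 2268 - 19/2 = 4517/2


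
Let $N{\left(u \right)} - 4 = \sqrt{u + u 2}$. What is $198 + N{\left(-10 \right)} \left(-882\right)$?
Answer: $-3330 - 882 i \sqrt{30} \approx -3330.0 - 4830.9 i$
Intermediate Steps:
$N{\left(u \right)} = 4 + \sqrt{3} \sqrt{u}$ ($N{\left(u \right)} = 4 + \sqrt{u + u 2} = 4 + \sqrt{u + 2 u} = 4 + \sqrt{3 u} = 4 + \sqrt{3} \sqrt{u}$)
$198 + N{\left(-10 \right)} \left(-882\right) = 198 + \left(4 + \sqrt{3} \sqrt{-10}\right) \left(-882\right) = 198 + \left(4 + \sqrt{3} i \sqrt{10}\right) \left(-882\right) = 198 + \left(4 + i \sqrt{30}\right) \left(-882\right) = 198 - \left(3528 + 882 i \sqrt{30}\right) = -3330 - 882 i \sqrt{30}$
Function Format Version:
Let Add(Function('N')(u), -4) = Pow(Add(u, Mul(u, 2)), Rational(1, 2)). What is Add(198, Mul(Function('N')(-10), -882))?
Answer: Add(-3330, Mul(-882, I, Pow(30, Rational(1, 2)))) ≈ Add(-3330.0, Mul(-4830.9, I))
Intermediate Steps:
Function('N')(u) = Add(4, Mul(Pow(3, Rational(1, 2)), Pow(u, Rational(1, 2)))) (Function('N')(u) = Add(4, Pow(Add(u, Mul(u, 2)), Rational(1, 2))) = Add(4, Pow(Add(u, Mul(2, u)), Rational(1, 2))) = Add(4, Pow(Mul(3, u), Rational(1, 2))) = Add(4, Mul(Pow(3, Rational(1, 2)), Pow(u, Rational(1, 2)))))
Add(198, Mul(Function('N')(-10), -882)) = Add(198, Mul(Add(4, Mul(Pow(3, Rational(1, 2)), Pow(-10, Rational(1, 2)))), -882)) = Add(198, Mul(Add(4, Mul(Pow(3, Rational(1, 2)), Mul(I, Pow(10, Rational(1, 2))))), -882)) = Add(198, Mul(Add(4, Mul(I, Pow(30, Rational(1, 2)))), -882)) = Add(198, Add(-3528, Mul(-882, I, Pow(30, Rational(1, 2))))) = Add(-3330, Mul(-882, I, Pow(30, Rational(1, 2))))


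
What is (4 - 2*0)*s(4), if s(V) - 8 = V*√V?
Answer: 64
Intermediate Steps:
s(V) = 8 + V^(3/2) (s(V) = 8 + V*√V = 8 + V^(3/2))
(4 - 2*0)*s(4) = (4 - 2*0)*(8 + 4^(3/2)) = (4 + 0)*(8 + 8) = 4*16 = 64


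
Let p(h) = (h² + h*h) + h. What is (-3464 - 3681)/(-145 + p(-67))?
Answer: -7145/8766 ≈ -0.81508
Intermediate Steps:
p(h) = h + 2*h² (p(h) = (h² + h²) + h = 2*h² + h = h + 2*h²)
(-3464 - 3681)/(-145 + p(-67)) = (-3464 - 3681)/(-145 - 67*(1 + 2*(-67))) = -7145/(-145 - 67*(1 - 134)) = -7145/(-145 - 67*(-133)) = -7145/(-145 + 8911) = -7145/8766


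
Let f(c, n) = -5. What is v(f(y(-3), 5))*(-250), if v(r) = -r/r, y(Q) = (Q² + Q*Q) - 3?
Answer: 250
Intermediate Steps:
y(Q) = -3 + 2*Q² (y(Q) = (Q² + Q²) - 3 = 2*Q² - 3 = -3 + 2*Q²)
v(r) = -1 (v(r) = -1*1 = -1)
v(f(y(-3), 5))*(-250) = -1*(-250) = 250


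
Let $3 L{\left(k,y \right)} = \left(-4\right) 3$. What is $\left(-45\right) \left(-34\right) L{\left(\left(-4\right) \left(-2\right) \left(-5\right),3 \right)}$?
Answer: $-6120$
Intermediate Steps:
$L{\left(k,y \right)} = -4$ ($L{\left(k,y \right)} = \frac{\left(-4\right) 3}{3} = \frac{1}{3} \left(-12\right) = -4$)
$\left(-45\right) \left(-34\right) L{\left(\left(-4\right) \left(-2\right) \left(-5\right),3 \right)} = \left(-45\right) \left(-34\right) \left(-4\right) = 1530 \left(-4\right) = -6120$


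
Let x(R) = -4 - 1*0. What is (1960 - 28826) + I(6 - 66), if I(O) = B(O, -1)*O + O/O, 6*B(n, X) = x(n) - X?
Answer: -26835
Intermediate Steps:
x(R) = -4 (x(R) = -4 + 0 = -4)
B(n, X) = -⅔ - X/6 (B(n, X) = (-4 - X)/6 = -⅔ - X/6)
I(O) = 1 - O/2 (I(O) = (-⅔ - ⅙*(-1))*O + O/O = (-⅔ + ⅙)*O + 1 = -O/2 + 1 = 1 - O/2)
(1960 - 28826) + I(6 - 66) = (1960 - 28826) + (1 - (6 - 66)/2) = -26866 + (1 - ½*(-60)) = -26866 + (1 + 30) = -26866 + 31 = -26835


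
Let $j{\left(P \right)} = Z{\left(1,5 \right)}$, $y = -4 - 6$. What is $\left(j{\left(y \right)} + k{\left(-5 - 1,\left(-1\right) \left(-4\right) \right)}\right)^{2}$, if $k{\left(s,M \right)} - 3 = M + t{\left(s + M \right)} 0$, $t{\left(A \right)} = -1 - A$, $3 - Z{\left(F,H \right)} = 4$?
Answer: $36$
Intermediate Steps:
$Z{\left(F,H \right)} = -1$ ($Z{\left(F,H \right)} = 3 - 4 = -1$)
$y = -10$
$j{\left(P \right)} = -1$
$k{\left(s,M \right)} = 3 + M$ ($k{\left(s,M \right)} = 3 + \left(M + \left(-1 - \left(s + M\right)\right) 0\right) = 3 + \left(M + \left(-1 - \left(M + s\right)\right) 0\right) = 3 + \left(M + \left(-1 - M - s\right) 0\right) = 3 + \left(M + 0\right) = 3 + M$)
$\left(j{\left(y \right)} + k{\left(-5 - 1,\left(-1\right) \left(-4\right) \right)}\right)^{2} = \left(-1 + \left(3 - -4\right)\right)^{2} = \left(-1 + \left(3 + 4\right)\right)^{2} = \left(-1 + 7\right)^{2} = 6^{2} = 36$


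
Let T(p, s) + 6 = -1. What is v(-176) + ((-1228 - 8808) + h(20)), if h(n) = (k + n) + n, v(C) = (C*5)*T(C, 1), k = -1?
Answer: -3837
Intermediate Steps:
T(p, s) = -7 (T(p, s) = -6 - 1 = -7)
v(C) = -35*C (v(C) = (C*5)*(-7) = (5*C)*(-7) = -35*C)
h(n) = -1 + 2*n (h(n) = (-1 + n) + n = -1 + 2*n)
v(-176) + ((-1228 - 8808) + h(20)) = -35*(-176) + ((-1228 - 8808) + (-1 + 2*20)) = 6160 + (-10036 + (-1 + 40)) = 6160 + (-10036 + 39) = 6160 - 9997 = -3837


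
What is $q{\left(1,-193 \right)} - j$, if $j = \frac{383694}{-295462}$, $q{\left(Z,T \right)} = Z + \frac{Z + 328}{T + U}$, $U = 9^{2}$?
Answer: $- \frac{1510109}{2363696} \approx -0.63888$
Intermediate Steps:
$U = 81$
$q{\left(Z,T \right)} = Z + \frac{328 + Z}{81 + T}$ ($q{\left(Z,T \right)} = Z + \frac{Z + 328}{T + 81} = Z + \frac{328 + Z}{81 + T}$)
$j = - \frac{191847}{147731}$ ($j = 383694 \left(- \frac{1}{295462}\right) = - \frac{191847}{147731} \approx -1.2986$)
$q{\left(1,-193 \right)} - j = \frac{328 + 82 \cdot 1 - 193}{81 - 193} - - \frac{191847}{147731} = \frac{328 + 82 - 193}{-112} + \frac{191847}{147731} = \left(- \frac{1}{112}\right) 217 + \frac{191847}{147731} = - \frac{31}{16} + \frac{191847}{147731} = - \frac{1510109}{2363696}$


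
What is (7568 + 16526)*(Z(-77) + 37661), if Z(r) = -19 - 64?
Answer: 905404332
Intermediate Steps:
Z(r) = -83
(7568 + 16526)*(Z(-77) + 37661) = (7568 + 16526)*(-83 + 37661) = 24094*37578 = 905404332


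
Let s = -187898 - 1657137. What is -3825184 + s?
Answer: -5670219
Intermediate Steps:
s = -1845035
-3825184 + s = -3825184 - 1845035 = -5670219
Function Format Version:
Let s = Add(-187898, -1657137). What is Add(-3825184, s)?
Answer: -5670219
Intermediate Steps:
s = -1845035
Add(-3825184, s) = Add(-3825184, -1845035) = -5670219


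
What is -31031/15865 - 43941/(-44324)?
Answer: -678294079/703200260 ≈ -0.96458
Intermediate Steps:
-31031/15865 - 43941/(-44324) = -31031*1/15865 - 43941*(-1/44324) = -31031/15865 + 43941/44324 = -678294079/703200260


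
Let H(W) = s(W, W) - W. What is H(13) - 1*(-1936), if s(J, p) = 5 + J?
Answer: 1941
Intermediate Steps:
H(W) = 5 (H(W) = (5 + W) - W = 5)
H(13) - 1*(-1936) = 5 - 1*(-1936) = 5 + 1936 = 1941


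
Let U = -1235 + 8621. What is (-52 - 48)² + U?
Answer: 17386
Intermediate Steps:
U = 7386
(-52 - 48)² + U = (-52 - 48)² + 7386 = (-100)² + 7386 = 10000 + 7386 = 17386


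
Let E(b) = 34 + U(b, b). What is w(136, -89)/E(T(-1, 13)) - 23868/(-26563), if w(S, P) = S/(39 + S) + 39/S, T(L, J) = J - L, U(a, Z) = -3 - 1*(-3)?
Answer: 19986587323/21494779600 ≈ 0.92983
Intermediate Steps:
U(a, Z) = 0 (U(a, Z) = -3 + 3 = 0)
w(S, P) = 39/S + S/(39 + S)
E(b) = 34 (E(b) = 34 + 0 = 34)
w(136, -89)/E(T(-1, 13)) - 23868/(-26563) = ((1521 + 136² + 39*136)/(136*(39 + 136)))/34 - 23868/(-26563) = ((1/136)*(1521 + 18496 + 5304)/175)*(1/34) - 23868*(-1/26563) = ((1/136)*(1/175)*25321)*(1/34) + 23868/26563 = (25321/23800)*(1/34) + 23868/26563 = 25321/809200 + 23868/26563 = 19986587323/21494779600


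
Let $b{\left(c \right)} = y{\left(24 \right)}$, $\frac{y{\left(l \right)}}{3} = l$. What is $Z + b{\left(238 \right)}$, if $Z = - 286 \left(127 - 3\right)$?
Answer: $-35392$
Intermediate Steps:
$y{\left(l \right)} = 3 l$
$b{\left(c \right)} = 72$ ($b{\left(c \right)} = 3 \cdot 24 = 72$)
$Z = -35464$ ($Z = \left(-286\right) 124 = -35464$)
$Z + b{\left(238 \right)} = -35464 + 72 = -35392$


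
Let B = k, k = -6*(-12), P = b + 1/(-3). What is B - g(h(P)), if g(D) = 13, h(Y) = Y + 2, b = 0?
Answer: 59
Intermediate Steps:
P = -⅓ (P = 0 + 1/(-3) = 0 - ⅓ = -⅓ ≈ -0.33333)
h(Y) = 2 + Y
k = 72
B = 72
B - g(h(P)) = 72 - 1*13 = 72 - 13 = 59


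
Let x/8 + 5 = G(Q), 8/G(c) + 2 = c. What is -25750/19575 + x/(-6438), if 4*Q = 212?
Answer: -644906/492507 ≈ -1.3094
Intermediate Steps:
Q = 53 (Q = (1/4)*212 = 53)
G(c) = 8/(-2 + c)
x = -1976/51 (x = -40 + 8*(8/(-2 + 53)) = -40 + 8*(8/51) = -40 + 64/51 = -1976/51 ≈ -38.745)
-25750/19575 + x/(-6438) = -25750/19575 - 1976/51/(-6438) = -25750*1/19575 - 1976/51*(-1/6438) = -1030/783 + 988/164169 = -644906/492507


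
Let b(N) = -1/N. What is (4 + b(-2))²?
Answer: 81/4 ≈ 20.250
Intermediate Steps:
(4 + b(-2))² = (4 - 1/(-2))² = (4 - 1*(-½))² = (4 + ½)² = (9/2)² = 81/4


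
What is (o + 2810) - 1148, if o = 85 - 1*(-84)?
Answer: 1831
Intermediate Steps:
o = 169 (o = 85 + 84 = 169)
(o + 2810) - 1148 = (169 + 2810) - 1148 = 2979 - 1148 = 1831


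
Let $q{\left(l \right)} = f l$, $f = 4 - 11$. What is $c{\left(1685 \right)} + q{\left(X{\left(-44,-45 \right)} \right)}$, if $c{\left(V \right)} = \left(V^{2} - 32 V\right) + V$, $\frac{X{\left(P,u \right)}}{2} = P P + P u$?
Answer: $2732166$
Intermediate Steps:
$f = -7$
$X{\left(P,u \right)} = 2 P^{2} + 2 P u$ ($X{\left(P,u \right)} = 2 \left(P P + P u\right) = 2 \left(P^{2} + P u\right) = 2 P^{2} + 2 P u$)
$c{\left(V \right)} = V^{2} - 31 V$
$q{\left(l \right)} = - 7 l$
$c{\left(1685 \right)} + q{\left(X{\left(-44,-45 \right)} \right)} = 1685 \left(-31 + 1685\right) - 7 \cdot 2 \left(-44\right) \left(-44 - 45\right) = 1685 \cdot 1654 - 7 \cdot 2 \left(-44\right) \left(-89\right) = 2786990 - 54824 = 2732166$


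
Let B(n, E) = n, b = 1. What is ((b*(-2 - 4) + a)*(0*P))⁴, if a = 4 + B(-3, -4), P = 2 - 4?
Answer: 0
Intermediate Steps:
P = -2
a = 1 (a = 4 - 3 = 1)
((b*(-2 - 4) + a)*(0*P))⁴ = ((1*(-2 - 4) + 1)*(0*(-2)))⁴ = ((1*(-6) + 1)*0)⁴ = ((-6 + 1)*0)⁴ = (-5*0)⁴ = 0⁴ = 0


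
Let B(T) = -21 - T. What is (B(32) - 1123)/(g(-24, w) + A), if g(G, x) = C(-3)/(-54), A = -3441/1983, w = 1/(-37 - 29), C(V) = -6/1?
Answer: 3498012/4831 ≈ 724.08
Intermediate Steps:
C(V) = -6 (C(V) = -6*1 = -6)
w = -1/66 (w = 1/(-66) = -1/66 ≈ -0.015152)
A = -1147/661 (A = -3441*1/1983 = -1147/661 ≈ -1.7352)
g(G, x) = 1/9 (g(G, x) = -6/(-54) = -6*(-1/54) = 1/9)
(B(32) - 1123)/(g(-24, w) + A) = ((-21 - 1*32) - 1123)/(1/9 - 1147/661) = ((-21 - 32) - 1123)/(-9662/5949) = (-53 - 1123)*(-5949/9662) = -1176*(-5949/9662) = 3498012/4831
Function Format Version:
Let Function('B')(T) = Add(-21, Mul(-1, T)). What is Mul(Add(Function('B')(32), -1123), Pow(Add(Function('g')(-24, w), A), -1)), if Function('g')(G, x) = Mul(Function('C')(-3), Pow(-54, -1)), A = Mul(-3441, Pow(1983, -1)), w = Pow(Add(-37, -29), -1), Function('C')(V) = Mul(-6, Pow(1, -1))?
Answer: Rational(3498012, 4831) ≈ 724.08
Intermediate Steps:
Function('C')(V) = -6 (Function('C')(V) = Mul(-6, 1) = -6)
w = Rational(-1, 66) (w = Pow(-66, -1) = Rational(-1, 66) ≈ -0.015152)
A = Rational(-1147, 661) (A = Mul(-3441, Rational(1, 1983)) = Rational(-1147, 661) ≈ -1.7352)
Function('g')(G, x) = Rational(1, 9) (Function('g')(G, x) = Mul(-6, Pow(-54, -1)) = Mul(-6, Rational(-1, 54)) = Rational(1, 9))
Mul(Add(Function('B')(32), -1123), Pow(Add(Function('g')(-24, w), A), -1)) = Mul(Add(Add(-21, Mul(-1, 32)), -1123), Pow(Add(Rational(1, 9), Rational(-1147, 661)), -1)) = Mul(Add(Add(-21, -32), -1123), Pow(Rational(-9662, 5949), -1)) = Mul(Add(-53, -1123), Rational(-5949, 9662)) = Mul(-1176, Rational(-5949, 9662)) = Rational(3498012, 4831)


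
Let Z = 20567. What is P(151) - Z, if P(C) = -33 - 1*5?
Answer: -20605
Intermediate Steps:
P(C) = -38 (P(C) = -33 - 5 = -38)
P(151) - Z = -38 - 1*20567 = -38 - 20567 = -20605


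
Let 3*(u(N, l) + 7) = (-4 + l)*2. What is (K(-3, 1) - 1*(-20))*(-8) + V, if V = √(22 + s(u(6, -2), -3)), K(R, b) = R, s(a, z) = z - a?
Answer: -136 + √30 ≈ -130.52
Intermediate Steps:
u(N, l) = -29/3 + 2*l/3 (u(N, l) = -7 + ((-4 + l)*2)/3 = -7 + (-8 + 2*l)/3 = -7 + (-8/3 + 2*l/3) = -29/3 + 2*l/3)
V = √30 (V = √(22 + (-3 - (-29/3 + (⅔)*(-2)))) = √(22 + (-3 - (-29/3 - 4/3))) = √(22 + (-3 - 1*(-11))) = √(22 + (-3 + 11)) = √(22 + 8) = √30 ≈ 5.4772)
(K(-3, 1) - 1*(-20))*(-8) + V = (-3 - 1*(-20))*(-8) + √30 = (-3 + 20)*(-8) + √30 = 17*(-8) + √30 = -136 + √30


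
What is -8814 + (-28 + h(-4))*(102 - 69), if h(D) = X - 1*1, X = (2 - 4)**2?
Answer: -9639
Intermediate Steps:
X = 4 (X = (-2)**2 = 4)
h(D) = 3 (h(D) = 4 - 1*1 = 4 - 1 = 3)
-8814 + (-28 + h(-4))*(102 - 69) = -8814 + (-28 + 3)*(102 - 69) = -8814 - 25*33 = -8814 - 825 = -9639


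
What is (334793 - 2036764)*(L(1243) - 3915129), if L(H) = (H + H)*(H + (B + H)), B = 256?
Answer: -4938239922993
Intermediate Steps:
L(H) = 2*H*(256 + 2*H) (L(H) = (H + H)*(H + (256 + H)) = (2*H)*(256 + 2*H) = 2*H*(256 + 2*H))
(334793 - 2036764)*(L(1243) - 3915129) = (334793 - 2036764)*(4*1243*(128 + 1243) - 3915129) = -1701971*(4*1243*1371 - 3915129) = -1701971*(6816612 - 3915129) = -1701971*2901483 = -4938239922993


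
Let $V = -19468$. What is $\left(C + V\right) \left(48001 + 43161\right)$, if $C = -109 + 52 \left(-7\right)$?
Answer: $-1817861442$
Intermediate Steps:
$C = -473$ ($C = -109 - 364 = -473$)
$\left(C + V\right) \left(48001 + 43161\right) = \left(-473 - 19468\right) \left(48001 + 43161\right) = \left(-19941\right) 91162 = -1817861442$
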